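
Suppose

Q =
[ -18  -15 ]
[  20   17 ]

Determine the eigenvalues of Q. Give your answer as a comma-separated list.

det(Q - μI) = (-18 - μ)(17 - μ) - (-15)·(20) = μ^2 + μ - 6.
This factors as (μ + 3)·(μ - 2) = 0.
Eigenvalues: -3, 2.

-3, 2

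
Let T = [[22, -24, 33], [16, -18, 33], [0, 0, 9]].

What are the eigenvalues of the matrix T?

-2, 6, 9

The characteristic polynomial is p(r) = det(rI - T).
Expanding the 3×3 determinant: p(r) = r^3 - 13r^2 + 24r + 108.
Since p(-2) = 0, r = -2 is a root.
Dividing by (r + 2) leaves r^2 - 15r + 54.
The quadratic factors as (r - 6)·(r - 9).
Eigenvalues: -2, 6, 9.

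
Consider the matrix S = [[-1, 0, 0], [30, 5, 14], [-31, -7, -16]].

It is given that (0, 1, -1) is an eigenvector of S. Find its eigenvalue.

Compute Sv: S·(0, 1, -1) = (0, -9, 9).
Since Sv = λv, compare component 2: -9 = λ·1, so λ = -9.

-9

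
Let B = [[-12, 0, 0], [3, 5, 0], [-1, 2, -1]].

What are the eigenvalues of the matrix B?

-12, -1, 5

B is lower triangular, so its eigenvalues are the diagonal entries.
Diagonal: -12, 5, -1.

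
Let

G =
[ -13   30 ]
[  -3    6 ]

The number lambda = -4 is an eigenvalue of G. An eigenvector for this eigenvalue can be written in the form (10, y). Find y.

We need (G + 4I)v = 0.
G + 4I = [[-9, 30], [-3, 10]].
Row 1: (-9)·10 + (30)·y = 0
Row 2: (-3)·10 + (10)·y = 0
Solving gives y = 3.
Check: G·(10, 3) = (-40, -12) = -4·(10, 3).

3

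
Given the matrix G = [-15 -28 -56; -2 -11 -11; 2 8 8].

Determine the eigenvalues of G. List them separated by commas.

-8, -7, -3

Set up det(λI - G) = 0.
Expanding the 3×3 determinant: p(λ) = λ^3 + 18λ^2 + 101λ + 168.
Rational-root test: λ = -3 gives p(-3) = 0.
Dividing by (λ + 3) leaves λ^2 + 15λ + 56.
The quadratic factors as (λ + 8)·(λ + 7).
Eigenvalues: -8, -7, -3.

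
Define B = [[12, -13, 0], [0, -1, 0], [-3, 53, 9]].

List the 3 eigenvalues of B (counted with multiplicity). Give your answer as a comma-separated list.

-1, 9, 12

Compute the characteristic polynomial p(r) = det(rI - B).
Expanding along the first row, p(r) = r^3 - 20r^2 + 87r + 108.
Rational-root test: r = 9 gives p(9) = 0.
Dividing by (r - 9) leaves r^2 - 11r - 12.
The quadratic factors as (r + 1)·(r - 12).
Eigenvalues: -1, 9, 12.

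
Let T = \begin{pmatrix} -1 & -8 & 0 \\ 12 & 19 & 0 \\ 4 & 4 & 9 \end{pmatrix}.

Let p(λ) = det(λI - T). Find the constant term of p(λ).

-693

p(λ) = λ^3 - 27λ^2 + 239λ - 693.
The constant term is -693.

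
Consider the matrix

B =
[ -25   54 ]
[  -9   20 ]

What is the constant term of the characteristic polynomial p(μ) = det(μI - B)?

p(0) = det(0·I − B) = det(−B) = (−1)^2·det(B).
det(B) = -14, so p(0) = -14.

-14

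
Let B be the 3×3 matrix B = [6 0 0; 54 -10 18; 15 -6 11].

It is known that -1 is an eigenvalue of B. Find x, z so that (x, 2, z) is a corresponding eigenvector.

0, 1

We need (B + 1I)v = 0.
B + 1I = [[7, 0, 0], [54, -9, 18], [15, -6, 12]].
Row 1: (7)·x + (0)·2 + (0)·z = 0
Row 2: (54)·x + (-9)·2 + (18)·z = 0
Row 3: (15)·x + (-6)·2 + (12)·z = 0
Solving gives x = 0, z = 1.
Check: B·(0, 2, 1) = (0, -2, -1) = -1·(0, 2, 1).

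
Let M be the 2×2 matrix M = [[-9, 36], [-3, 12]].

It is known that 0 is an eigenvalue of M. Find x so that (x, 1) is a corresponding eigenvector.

4

We need (M)v = 0.
M = [[-9, 36], [-3, 12]].
Row 1: (-9)·x + (36)·1 = 0
Row 2: (-3)·x + (12)·1 = 0
Solving gives x = 4.
Check: M·(4, 1) = (0, 0) = 0·(4, 1).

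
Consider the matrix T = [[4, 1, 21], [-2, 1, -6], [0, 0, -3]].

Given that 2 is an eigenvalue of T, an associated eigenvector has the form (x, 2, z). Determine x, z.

We need (T - 2I)v = 0.
T - 2I = [[2, 1, 21], [-2, -1, -6], [0, 0, -5]].
Row 1: (2)·x + (1)·2 + (21)·z = 0
Row 2: (-2)·x + (-1)·2 + (-6)·z = 0
Row 3: (0)·x + (0)·2 + (-5)·z = 0
Solving gives x = -1, z = 0.
Check: T·(-1, 2, 0) = (-2, 4, 0) = 2·(-1, 2, 0).

-1, 0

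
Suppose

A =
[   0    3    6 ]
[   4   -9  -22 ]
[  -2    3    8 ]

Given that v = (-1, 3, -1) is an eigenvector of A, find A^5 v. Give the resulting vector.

(243, -729, 243)

First find the eigenvalue: Av = (3, -9, 3) = -3·(-1, 3, -1), so λ = -3.
Then A^5 v = λ^5·v = (-3)^5·(-1, 3, -1) = -243·(-1, 3, -1) = (243, -729, 243).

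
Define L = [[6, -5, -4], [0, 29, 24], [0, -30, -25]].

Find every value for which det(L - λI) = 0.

The characteristic polynomial is p(λ) = det(λI - L).
Expanding along the first row, p(λ) = λ^3 - 10λ^2 + 19λ + 30.
Since p(-1) = 0, λ = -1 is a root.
Dividing by (λ + 1) leaves λ^2 - 11λ + 30.
The quadratic factors as (λ - 5)·(λ - 6).
Eigenvalues: -1, 5, 6.

-1, 5, 6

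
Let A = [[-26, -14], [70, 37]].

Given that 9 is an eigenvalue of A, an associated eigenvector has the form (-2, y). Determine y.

We need (A - 9I)v = 0.
A - 9I = [[-35, -14], [70, 28]].
Row 1: (-35)·-2 + (-14)·y = 0
Row 2: (70)·-2 + (28)·y = 0
Solving gives y = 5.
Check: A·(-2, 5) = (-18, 45) = 9·(-2, 5).

5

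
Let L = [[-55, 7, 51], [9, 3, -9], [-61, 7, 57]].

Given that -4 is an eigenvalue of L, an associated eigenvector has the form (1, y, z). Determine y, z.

We need (L + 4I)v = 0.
L + 4I = [[-51, 7, 51], [9, 7, -9], [-61, 7, 61]].
Row 1: (-51)·1 + (7)·y + (51)·z = 0
Row 2: (9)·1 + (7)·y + (-9)·z = 0
Row 3: (-61)·1 + (7)·y + (61)·z = 0
Solving gives y = 0, z = 1.
Check: L·(1, 0, 1) = (-4, 0, -4) = -4·(1, 0, 1).

0, 1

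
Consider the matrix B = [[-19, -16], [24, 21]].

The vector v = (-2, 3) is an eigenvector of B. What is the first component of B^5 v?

-6250

First find the eigenvalue: Bv = (-10, 15) = 5·(-2, 3), so λ = 5.
Then B^5 v = λ^5·v = 5^5·(-2, 3) = 3125·(-2, 3) = (-6250, 9375).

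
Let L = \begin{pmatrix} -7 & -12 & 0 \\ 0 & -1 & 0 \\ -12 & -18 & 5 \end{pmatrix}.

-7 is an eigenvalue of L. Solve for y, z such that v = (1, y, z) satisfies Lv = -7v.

We need (L + 7I)v = 0.
L + 7I = [[0, -12, 0], [0, 6, 0], [-12, -18, 12]].
Row 1: (0)·1 + (-12)·y + (0)·z = 0
Row 2: (0)·1 + (6)·y + (0)·z = 0
Row 3: (-12)·1 + (-18)·y + (12)·z = 0
Solving gives y = 0, z = 1.
Check: L·(1, 0, 1) = (-7, 0, -7) = -7·(1, 0, 1).

0, 1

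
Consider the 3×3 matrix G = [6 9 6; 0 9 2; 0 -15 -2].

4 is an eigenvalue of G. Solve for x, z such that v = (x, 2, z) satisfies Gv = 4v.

6, -5

We need (G - 4I)v = 0.
G - 4I = [[2, 9, 6], [0, 5, 2], [0, -15, -6]].
Row 1: (2)·x + (9)·2 + (6)·z = 0
Row 2: (0)·x + (5)·2 + (2)·z = 0
Row 3: (0)·x + (-15)·2 + (-6)·z = 0
Solving gives x = 6, z = -5.
Check: G·(6, 2, -5) = (24, 8, -20) = 4·(6, 2, -5).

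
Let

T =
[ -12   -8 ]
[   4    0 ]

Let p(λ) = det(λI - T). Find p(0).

p(0) = det(0·I − T) = det(−T) = (−1)^2·det(T).
det(T) = 32, so p(0) = 32.

32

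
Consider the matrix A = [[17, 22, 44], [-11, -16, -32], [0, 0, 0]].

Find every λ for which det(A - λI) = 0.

Set up det(λI - A) = 0.
Cofactor expansion gives p(λ) = λ^3 - λ^2 - 30λ.
Rational-root test: λ = 0 gives p(0) = 0.
Dividing by λ leaves λ^2 - λ - 30.
The quadratic factors as (λ + 5)·(λ - 6).
Eigenvalues: -5, 0, 6.

-5, 0, 6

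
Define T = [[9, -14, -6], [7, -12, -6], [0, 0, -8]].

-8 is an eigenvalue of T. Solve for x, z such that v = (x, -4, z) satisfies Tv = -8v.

-4, -2

We need (T + 8I)v = 0.
T + 8I = [[17, -14, -6], [7, -4, -6], [0, 0, 0]].
Row 1: (17)·x + (-14)·-4 + (-6)·z = 0
Row 2: (7)·x + (-4)·-4 + (-6)·z = 0
Row 3: (0)·x + (0)·-4 + (0)·z = 0
Solving gives x = -4, z = -2.
Check: T·(-4, -4, -2) = (32, 32, 16) = -8·(-4, -4, -2).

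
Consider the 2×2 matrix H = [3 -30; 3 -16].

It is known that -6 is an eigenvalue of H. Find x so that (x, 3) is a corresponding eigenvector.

We need (H + 6I)v = 0.
H + 6I = [[9, -30], [3, -10]].
Row 1: (9)·x + (-30)·3 = 0
Row 2: (3)·x + (-10)·3 = 0
Solving gives x = 10.
Check: H·(10, 3) = (-60, -18) = -6·(10, 3).

10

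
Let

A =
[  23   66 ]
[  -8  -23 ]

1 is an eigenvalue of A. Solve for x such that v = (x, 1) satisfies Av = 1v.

-3

We need (A - 1I)v = 0.
A - 1I = [[22, 66], [-8, -24]].
Row 1: (22)·x + (66)·1 = 0
Row 2: (-8)·x + (-24)·1 = 0
Solving gives x = -3.
Check: A·(-3, 1) = (-3, 1) = 1·(-3, 1).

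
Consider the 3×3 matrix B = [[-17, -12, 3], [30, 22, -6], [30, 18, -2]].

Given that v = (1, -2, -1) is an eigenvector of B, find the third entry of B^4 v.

First find the eigenvalue: Bv = (4, -8, -4) = 4·(1, -2, -1), so λ = 4.
Then B^4 v = λ^4·v = 4^4·(1, -2, -1) = 256·(1, -2, -1) = (256, -512, -256).

-256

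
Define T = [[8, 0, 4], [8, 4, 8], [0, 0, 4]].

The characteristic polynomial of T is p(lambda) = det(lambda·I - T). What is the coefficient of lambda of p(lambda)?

80

p(lambda) = lambda^3 - 16·lambda^2 + 80·lambda - 128.
The coefficient of lambda is 80.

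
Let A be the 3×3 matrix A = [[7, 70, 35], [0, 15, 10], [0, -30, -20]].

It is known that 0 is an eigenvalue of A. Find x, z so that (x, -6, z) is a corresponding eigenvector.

15, 9

We need (A)v = 0.
A = [[7, 70, 35], [0, 15, 10], [0, -30, -20]].
Row 1: (7)·x + (70)·-6 + (35)·z = 0
Row 2: (0)·x + (15)·-6 + (10)·z = 0
Row 3: (0)·x + (-30)·-6 + (-20)·z = 0
Solving gives x = 15, z = 9.
Check: A·(15, -6, 9) = (0, 0, 0) = 0·(15, -6, 9).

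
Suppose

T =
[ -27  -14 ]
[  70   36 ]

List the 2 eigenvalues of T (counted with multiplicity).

det(T - λI) = (-27 - λ)(36 - λ) - (-14)·(70) = λ^2 - 9λ + 8.
This factors as (λ - 1)·(λ - 8) = 0.
Eigenvalues: 1, 8.

1, 8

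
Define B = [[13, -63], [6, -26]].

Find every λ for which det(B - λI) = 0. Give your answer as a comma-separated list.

-8, -5

det(B - rI) = (13 - r)(-26 - r) - (-63)·(6) = r^2 + 13r + 40.
This factors as (r + 8)·(r + 5) = 0.
Eigenvalues: -8, -5.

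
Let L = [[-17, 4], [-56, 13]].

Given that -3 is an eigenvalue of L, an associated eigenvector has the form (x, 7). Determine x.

2

We need (L + 3I)v = 0.
L + 3I = [[-14, 4], [-56, 16]].
Row 1: (-14)·x + (4)·7 = 0
Row 2: (-56)·x + (16)·7 = 0
Solving gives x = 2.
Check: L·(2, 7) = (-6, -21) = -3·(2, 7).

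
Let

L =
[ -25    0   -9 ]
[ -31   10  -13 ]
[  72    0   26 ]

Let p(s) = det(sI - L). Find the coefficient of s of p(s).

p(s) = s^3 - 11s^2 + 8s + 20.
The coefficient of s is 8.

8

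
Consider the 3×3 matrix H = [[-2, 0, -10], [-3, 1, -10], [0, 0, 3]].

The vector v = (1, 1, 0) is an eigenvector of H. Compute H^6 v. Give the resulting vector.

(64, 64, 0)

First find the eigenvalue: Hv = (-2, -2, 0) = -2·(1, 1, 0), so λ = -2.
Then H^6 v = λ^6·v = (-2)^6·(1, 1, 0) = 64·(1, 1, 0) = (64, 64, 0).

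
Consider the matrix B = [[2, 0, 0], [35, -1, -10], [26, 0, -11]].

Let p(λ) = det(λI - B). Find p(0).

-22

p(0) = det(0·I − B) = det(−B) = (−1)^3·det(B).
det(B) = 22, so p(0) = -22.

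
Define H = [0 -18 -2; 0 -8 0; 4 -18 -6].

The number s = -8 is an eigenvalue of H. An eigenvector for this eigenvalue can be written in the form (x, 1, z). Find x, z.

We need (H + 8I)v = 0.
H + 8I = [[8, -18, -2], [0, 0, 0], [4, -18, 2]].
Row 1: (8)·x + (-18)·1 + (-2)·z = 0
Row 2: (0)·x + (0)·1 + (0)·z = 0
Row 3: (4)·x + (-18)·1 + (2)·z = 0
Solving gives x = 3, z = 3.
Check: H·(3, 1, 3) = (-24, -8, -24) = -8·(3, 1, 3).

3, 3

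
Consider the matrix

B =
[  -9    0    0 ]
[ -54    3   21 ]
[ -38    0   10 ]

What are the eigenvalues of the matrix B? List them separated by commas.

The characteristic polynomial is p(r) = det(rI - B).
Expanding along the first row, p(r) = r^3 - 4r^2 - 87r + 270.
Rational-root test: r = 3 gives p(3) = 0.
Dividing by (r - 3) leaves r^2 - r - 90.
The quadratic factors as (r + 9)·(r - 10).
Eigenvalues: -9, 3, 10.

-9, 3, 10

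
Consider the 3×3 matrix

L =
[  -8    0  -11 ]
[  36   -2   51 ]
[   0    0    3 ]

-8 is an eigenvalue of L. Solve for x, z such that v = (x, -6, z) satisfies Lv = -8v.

1, 0

We need (L + 8I)v = 0.
L + 8I = [[0, 0, -11], [36, 6, 51], [0, 0, 11]].
Row 1: (0)·x + (0)·-6 + (-11)·z = 0
Row 2: (36)·x + (6)·-6 + (51)·z = 0
Row 3: (0)·x + (0)·-6 + (11)·z = 0
Solving gives x = 1, z = 0.
Check: L·(1, -6, 0) = (-8, 48, 0) = -8·(1, -6, 0).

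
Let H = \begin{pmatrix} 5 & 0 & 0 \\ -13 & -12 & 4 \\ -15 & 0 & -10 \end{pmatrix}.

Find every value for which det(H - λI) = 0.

The characteristic polynomial is p(t) = det(tI - H).
Cofactor expansion gives p(t) = t^3 + 17t^2 + 10t - 600.
Since p(5) = 0, t = 5 is a root.
Dividing by (t - 5) leaves t^2 + 22t + 120.
The quadratic factors as (t + 12)·(t + 10).
Eigenvalues: -12, -10, 5.

-12, -10, 5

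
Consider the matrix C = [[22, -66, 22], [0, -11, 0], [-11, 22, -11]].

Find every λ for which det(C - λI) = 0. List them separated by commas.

The characteristic polynomial is p(λ) = det(λI - C).
Expanding along the first row, p(λ) = λ^3 - 121λ.
Since p(11) = 0, λ = 11 is a root.
Dividing by (λ - 11) leaves λ^2 + 11λ.
The quadratic factors as (λ + 11)·λ.
Eigenvalues: -11, 0, 11.

-11, 0, 11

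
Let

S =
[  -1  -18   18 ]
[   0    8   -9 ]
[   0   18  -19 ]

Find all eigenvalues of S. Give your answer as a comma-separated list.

Compute the characteristic polynomial p(s) = det(sI - S).
Expanding the 3×3 determinant: p(s) = s^3 + 12s^2 + 21s + 10.
Rational-root test: s = -10 gives p(-10) = 0.
Factor out (s + 10): p(s) = (s + 10)·(s^2 + 2s + 1).
The quadratic factor is (s + 1)^2.
Eigenvalues: -10, -1, -1.

-10, -1, -1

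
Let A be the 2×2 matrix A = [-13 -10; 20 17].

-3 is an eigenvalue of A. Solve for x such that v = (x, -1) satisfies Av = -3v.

1

We need (A + 3I)v = 0.
A + 3I = [[-10, -10], [20, 20]].
Row 1: (-10)·x + (-10)·-1 = 0
Row 2: (20)·x + (20)·-1 = 0
Solving gives x = 1.
Check: A·(1, -1) = (-3, 3) = -3·(1, -1).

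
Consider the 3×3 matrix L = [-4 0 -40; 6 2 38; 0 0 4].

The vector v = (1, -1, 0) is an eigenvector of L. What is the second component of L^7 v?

First find the eigenvalue: Lv = (-4, 4, 0) = -4·(1, -1, 0), so λ = -4.
Then L^7 v = λ^7·v = (-4)^7·(1, -1, 0) = -16384·(1, -1, 0) = (-16384, 16384, 0).

16384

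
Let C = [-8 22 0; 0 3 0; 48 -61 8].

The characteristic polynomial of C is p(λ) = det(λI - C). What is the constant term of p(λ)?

p(λ) = λ^3 - 3λ^2 - 64λ + 192.
The constant term is 192.

192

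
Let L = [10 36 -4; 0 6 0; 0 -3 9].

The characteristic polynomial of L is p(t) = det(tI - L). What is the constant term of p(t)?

p(t) = t^3 - 25t^2 + 204t - 540.
The constant term is -540.

-540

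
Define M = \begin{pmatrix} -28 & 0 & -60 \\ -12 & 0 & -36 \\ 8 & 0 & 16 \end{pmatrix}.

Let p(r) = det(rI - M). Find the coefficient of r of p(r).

32

p(r) = r^3 + 12r^2 + 32r.
The coefficient of r is 32.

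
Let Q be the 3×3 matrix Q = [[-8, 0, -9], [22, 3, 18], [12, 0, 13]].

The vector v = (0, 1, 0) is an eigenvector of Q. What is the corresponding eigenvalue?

Compute Qv: Q·(0, 1, 0) = (0, 3, 0).
Since Qv = λv, compare component 2: 3 = λ·1, so λ = 3.

3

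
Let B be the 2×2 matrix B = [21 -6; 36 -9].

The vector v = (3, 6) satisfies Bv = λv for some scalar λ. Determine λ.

9

Compute Bv: B·(3, 6) = (27, 54).
Since Bv = λv, compare component 1: 27 = λ·3, so λ = 9.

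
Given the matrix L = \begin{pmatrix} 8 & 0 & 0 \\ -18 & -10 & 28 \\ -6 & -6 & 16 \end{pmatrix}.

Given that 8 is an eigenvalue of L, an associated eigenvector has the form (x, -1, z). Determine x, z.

1, 0

We need (L - 8I)v = 0.
L - 8I = [[0, 0, 0], [-18, -18, 28], [-6, -6, 8]].
Row 1: (0)·x + (0)·-1 + (0)·z = 0
Row 2: (-18)·x + (-18)·-1 + (28)·z = 0
Row 3: (-6)·x + (-6)·-1 + (8)·z = 0
Solving gives x = 1, z = 0.
Check: L·(1, -1, 0) = (8, -8, 0) = 8·(1, -1, 0).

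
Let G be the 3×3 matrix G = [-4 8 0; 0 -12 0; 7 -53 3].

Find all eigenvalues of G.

-12, -4, 3

Compute the characteristic polynomial p(λ) = det(λI - G).
Cofactor expansion gives p(λ) = λ^3 + 13λ^2 - 144.
Since p(3) = 0, λ = 3 is a root.
Dividing by (λ - 3) leaves λ^2 + 16λ + 48.
The quadratic factors as (λ + 12)·(λ + 4).
Eigenvalues: -12, -4, 3.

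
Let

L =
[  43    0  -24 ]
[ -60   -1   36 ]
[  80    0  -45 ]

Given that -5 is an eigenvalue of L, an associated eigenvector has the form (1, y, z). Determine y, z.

We need (L + 5I)v = 0.
L + 5I = [[48, 0, -24], [-60, 4, 36], [80, 0, -40]].
Row 1: (48)·1 + (0)·y + (-24)·z = 0
Row 2: (-60)·1 + (4)·y + (36)·z = 0
Row 3: (80)·1 + (0)·y + (-40)·z = 0
Solving gives y = -3, z = 2.
Check: L·(1, -3, 2) = (-5, 15, -10) = -5·(1, -3, 2).

-3, 2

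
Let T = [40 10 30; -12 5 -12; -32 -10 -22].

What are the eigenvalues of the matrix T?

The characteristic polynomial is p(t) = det(tI - T).
Cofactor expansion gives p(t) = t^3 - 23t^2 + 170t - 400.
Try t = 5: p(5) = 0, so 5 is a root.
Dividing by (t - 5) leaves t^2 - 18t + 80.
The quadratic factors as (t - 8)·(t - 10).
Eigenvalues: 5, 8, 10.

5, 8, 10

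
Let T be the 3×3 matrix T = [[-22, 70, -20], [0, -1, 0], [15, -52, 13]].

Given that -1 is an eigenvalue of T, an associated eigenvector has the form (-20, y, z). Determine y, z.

We need (T + 1I)v = 0.
T + 1I = [[-21, 70, -20], [0, 0, 0], [15, -52, 14]].
Row 1: (-21)·-20 + (70)·y + (-20)·z = 0
Row 2: (0)·-20 + (0)·y + (0)·z = 0
Row 3: (15)·-20 + (-52)·y + (14)·z = 0
Solving gives y = -2, z = 14.
Check: T·(-20, -2, 14) = (20, 2, -14) = -1·(-20, -2, 14).

-2, 14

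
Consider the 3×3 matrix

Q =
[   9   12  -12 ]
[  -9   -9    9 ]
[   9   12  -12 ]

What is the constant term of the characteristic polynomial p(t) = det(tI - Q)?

0

p(0) = det(0·I − Q) = det(−Q) = (−1)^3·det(Q).
det(Q) = 0, so p(0) = 0.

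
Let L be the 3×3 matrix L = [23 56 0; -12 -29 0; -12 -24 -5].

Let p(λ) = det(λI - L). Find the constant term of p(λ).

p(λ) = λ^3 + 11λ^2 + 35λ + 25.
The constant term is 25.

25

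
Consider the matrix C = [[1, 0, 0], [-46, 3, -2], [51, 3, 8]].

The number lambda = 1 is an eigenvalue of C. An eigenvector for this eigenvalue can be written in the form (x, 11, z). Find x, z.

1, -12

We need (C - 1I)v = 0.
C - 1I = [[0, 0, 0], [-46, 2, -2], [51, 3, 7]].
Row 1: (0)·x + (0)·11 + (0)·z = 0
Row 2: (-46)·x + (2)·11 + (-2)·z = 0
Row 3: (51)·x + (3)·11 + (7)·z = 0
Solving gives x = 1, z = -12.
Check: C·(1, 11, -12) = (1, 11, -12) = 1·(1, 11, -12).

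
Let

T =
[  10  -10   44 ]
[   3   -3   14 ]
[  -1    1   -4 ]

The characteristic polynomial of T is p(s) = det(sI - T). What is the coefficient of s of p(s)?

2

p(s) = s^3 - 3s^2 + 2s.
The coefficient of s is 2.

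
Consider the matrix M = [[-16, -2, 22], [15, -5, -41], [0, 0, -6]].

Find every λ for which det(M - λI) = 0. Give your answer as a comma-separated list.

-11, -10, -6

Set up det(μI - M) = 0.
Expanding along the first row, p(μ) = μ^3 + 27μ^2 + 236μ + 660.
Try μ = -6: p(-6) = 0, so -6 is a root.
Dividing by (μ + 6) leaves μ^2 + 21μ + 110.
The quadratic factors as (μ + 11)·(μ + 10).
Eigenvalues: -11, -10, -6.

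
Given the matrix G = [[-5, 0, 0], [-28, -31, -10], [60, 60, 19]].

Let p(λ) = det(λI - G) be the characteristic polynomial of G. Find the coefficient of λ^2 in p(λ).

The coefficient of λ^2 of det(λI - G) is −trace(G).
trace(G) = (-5) + (-31) + (19) = -17, so the coefficient is 17.

17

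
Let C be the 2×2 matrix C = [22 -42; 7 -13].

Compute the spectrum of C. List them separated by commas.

1, 8

det(C - μI) = (22 - μ)(-13 - μ) - (-42)·(7) = μ^2 - 9μ + 8.
This factors as (μ - 1)·(μ - 8) = 0.
Eigenvalues: 1, 8.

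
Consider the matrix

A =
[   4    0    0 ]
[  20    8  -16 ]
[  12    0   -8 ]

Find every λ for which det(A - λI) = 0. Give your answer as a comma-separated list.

-8, 4, 8

Compute the characteristic polynomial p(t) = det(tI - A).
Expanding the 3×3 determinant: p(t) = t^3 - 4t^2 - 64t + 256.
Since p(-8) = 0, t = -8 is a root.
Factor out (t + 8): p(t) = (t + 8)·(t^2 - 12t + 32).
The quadratic factors as (t - 4)·(t - 8).
Eigenvalues: -8, 4, 8.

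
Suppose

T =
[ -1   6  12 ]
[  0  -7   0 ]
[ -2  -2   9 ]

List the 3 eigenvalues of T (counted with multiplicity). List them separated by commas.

Compute the characteristic polynomial p(r) = det(rI - T).
Expanding the 3×3 determinant: p(r) = r^3 - r^2 - 41r + 105.
Since p(3) = 0, r = 3 is a root.
Dividing by (r - 3) leaves r^2 + 2r - 35.
The quadratic factors as (r + 7)·(r - 5).
Eigenvalues: -7, 3, 5.

-7, 3, 5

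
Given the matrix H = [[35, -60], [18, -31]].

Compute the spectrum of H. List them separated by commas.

-1, 5

det(H - λI) = (35 - λ)(-31 - λ) - (-60)·(18) = λ^2 - 4λ - 5.
This factors as (λ + 1)·(λ - 5) = 0.
Eigenvalues: -1, 5.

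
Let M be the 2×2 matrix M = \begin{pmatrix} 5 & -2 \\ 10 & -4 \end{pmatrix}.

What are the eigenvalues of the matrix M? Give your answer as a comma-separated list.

det(M - λI) = (5 - λ)(-4 - λ) - (-2)·(10) = λ^2 - λ.
This factors as λ·(λ - 1) = 0.
Eigenvalues: 0, 1.

0, 1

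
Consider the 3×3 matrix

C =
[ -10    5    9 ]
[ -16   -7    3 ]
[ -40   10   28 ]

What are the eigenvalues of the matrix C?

-2, 3, 10

The characteristic polynomial is p(r) = det(rI - C).
Expanding along the first row, p(r) = r^3 - 11r^2 + 4r + 60.
Rational-root test: r = 3 gives p(3) = 0.
Dividing by (r - 3) leaves r^2 - 8r - 20.
The quadratic factors as (r + 2)·(r - 10).
Eigenvalues: -2, 3, 10.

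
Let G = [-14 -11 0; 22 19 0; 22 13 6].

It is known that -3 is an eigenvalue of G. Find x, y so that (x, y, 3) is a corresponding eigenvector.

-3, 3

We need (G + 3I)v = 0.
G + 3I = [[-11, -11, 0], [22, 22, 0], [22, 13, 9]].
Row 1: (-11)·x + (-11)·y + (0)·3 = 0
Row 2: (22)·x + (22)·y + (0)·3 = 0
Row 3: (22)·x + (13)·y + (9)·3 = 0
Solving gives x = -3, y = 3.
Check: G·(-3, 3, 3) = (9, -9, -9) = -3·(-3, 3, 3).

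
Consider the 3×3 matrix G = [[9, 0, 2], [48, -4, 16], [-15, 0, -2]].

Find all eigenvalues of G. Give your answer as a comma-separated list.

-4, 3, 4

Set up det(sI - G) = 0.
Expanding the 3×3 determinant: p(s) = s^3 - 3s^2 - 16s + 48.
Since p(3) = 0, s = 3 is a root.
Factor out (s - 3): p(s) = (s - 3)·(s^2 - 16).
The quadratic factors as (s + 4)·(s - 4).
Eigenvalues: -4, 3, 4.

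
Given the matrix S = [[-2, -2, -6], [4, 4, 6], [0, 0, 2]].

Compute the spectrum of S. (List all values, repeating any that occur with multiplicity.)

Set up det(μI - S) = 0.
Expanding along the first row, p(μ) = μ^3 - 4μ^2 + 4μ.
Since p(0) = 0, μ = 0 is a root.
Factor out μ: p(μ) = μ·(μ^2 - 4μ + 4).
The quadratic factor is (μ - 2)^2.
Eigenvalues: 0, 2, 2.

0, 2, 2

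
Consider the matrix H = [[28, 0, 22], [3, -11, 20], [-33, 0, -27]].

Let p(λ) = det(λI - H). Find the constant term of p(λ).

-330

p(λ) = λ^3 + 10λ^2 - 41λ - 330.
The constant term is -330.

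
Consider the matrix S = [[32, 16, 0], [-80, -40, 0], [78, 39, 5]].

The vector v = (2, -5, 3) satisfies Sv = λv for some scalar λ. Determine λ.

-8

Compute Sv: S·(2, -5, 3) = (-16, 40, -24).
Since Sv = λv, compare component 1: -16 = λ·2, so λ = -8.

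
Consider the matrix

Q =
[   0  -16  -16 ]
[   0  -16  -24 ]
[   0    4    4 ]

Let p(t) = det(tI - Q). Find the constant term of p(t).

0

p(t) = t^3 + 12t^2 + 32t.
The constant term is 0.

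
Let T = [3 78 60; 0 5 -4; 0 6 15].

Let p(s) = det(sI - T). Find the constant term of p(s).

-297

p(s) = s^3 - 23s^2 + 159s - 297.
The constant term is -297.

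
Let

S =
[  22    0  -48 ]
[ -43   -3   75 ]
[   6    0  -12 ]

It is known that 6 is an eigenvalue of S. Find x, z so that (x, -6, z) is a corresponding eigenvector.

We need (S - 6I)v = 0.
S - 6I = [[16, 0, -48], [-43, -9, 75], [6, 0, -18]].
Row 1: (16)·x + (0)·-6 + (-48)·z = 0
Row 2: (-43)·x + (-9)·-6 + (75)·z = 0
Row 3: (6)·x + (0)·-6 + (-18)·z = 0
Solving gives x = 3, z = 1.
Check: S·(3, -6, 1) = (18, -36, 6) = 6·(3, -6, 1).

3, 1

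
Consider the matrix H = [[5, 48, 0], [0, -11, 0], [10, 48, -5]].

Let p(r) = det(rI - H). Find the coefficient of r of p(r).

p(r) = r^3 + 11r^2 - 25r - 275.
The coefficient of r is -25.

-25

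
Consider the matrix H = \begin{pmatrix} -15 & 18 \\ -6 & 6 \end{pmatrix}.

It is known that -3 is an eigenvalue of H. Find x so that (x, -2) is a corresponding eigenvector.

-3

We need (H + 3I)v = 0.
H + 3I = [[-12, 18], [-6, 9]].
Row 1: (-12)·x + (18)·-2 = 0
Row 2: (-6)·x + (9)·-2 = 0
Solving gives x = -3.
Check: H·(-3, -2) = (9, 6) = -3·(-3, -2).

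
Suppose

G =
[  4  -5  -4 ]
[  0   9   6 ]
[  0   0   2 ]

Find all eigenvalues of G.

2, 4, 9

G is upper triangular, so its eigenvalues are the diagonal entries.
Diagonal: 4, 9, 2.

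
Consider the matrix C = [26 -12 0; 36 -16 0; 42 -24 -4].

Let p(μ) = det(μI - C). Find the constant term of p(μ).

64

p(μ) = μ^3 - 6μ^2 - 24μ + 64.
The constant term is 64.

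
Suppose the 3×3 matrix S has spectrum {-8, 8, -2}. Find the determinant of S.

det(S) is the product of the eigenvalues: (-8) · (8) · (-2) = 128.

128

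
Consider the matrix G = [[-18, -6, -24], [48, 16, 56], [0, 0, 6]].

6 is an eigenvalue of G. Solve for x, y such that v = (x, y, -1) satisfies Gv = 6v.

2, -4

We need (G - 6I)v = 0.
G - 6I = [[-24, -6, -24], [48, 10, 56], [0, 0, 0]].
Row 1: (-24)·x + (-6)·y + (-24)·-1 = 0
Row 2: (48)·x + (10)·y + (56)·-1 = 0
Row 3: (0)·x + (0)·y + (0)·-1 = 0
Solving gives x = 2, y = -4.
Check: G·(2, -4, -1) = (12, -24, -6) = 6·(2, -4, -1).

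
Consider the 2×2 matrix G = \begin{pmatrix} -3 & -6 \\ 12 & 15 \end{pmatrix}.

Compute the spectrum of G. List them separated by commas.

3, 9

det(G - lambda·I) = (-3 - lambda)(15 - lambda) - (-6)·(12) = lambda^2 - 12·lambda + 27.
This factors as (lambda - 3)·(lambda - 9) = 0.
Eigenvalues: 3, 9.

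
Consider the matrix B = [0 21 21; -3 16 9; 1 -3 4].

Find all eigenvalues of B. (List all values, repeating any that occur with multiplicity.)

The characteristic polynomial is p(r) = det(rI - B).
Expanding the 3×3 determinant: p(r) = r^3 - 20r^2 + 133r - 294.
Since p(6) = 0, r = 6 is a root.
Dividing by (r - 6) leaves r^2 - 14r + 49.
The quadratic factor is (r - 7)^2.
Eigenvalues: 6, 7, 7.

6, 7, 7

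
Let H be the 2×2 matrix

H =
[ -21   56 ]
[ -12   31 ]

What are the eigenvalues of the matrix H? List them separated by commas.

det(H - sI) = (-21 - s)(31 - s) - (56)·(-12) = s^2 - 10s + 21.
This factors as (s - 3)·(s - 7) = 0.
Eigenvalues: 3, 7.

3, 7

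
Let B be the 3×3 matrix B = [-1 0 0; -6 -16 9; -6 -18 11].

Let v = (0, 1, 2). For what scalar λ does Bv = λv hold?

Compute Bv: B·(0, 1, 2) = (0, 2, 4).
Since Bv = λv, compare component 2: 2 = λ·1, so λ = 2.

2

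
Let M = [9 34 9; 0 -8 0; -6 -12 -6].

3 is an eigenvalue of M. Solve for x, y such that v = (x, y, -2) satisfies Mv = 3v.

We need (M - 3I)v = 0.
M - 3I = [[6, 34, 9], [0, -11, 0], [-6, -12, -9]].
Row 1: (6)·x + (34)·y + (9)·-2 = 0
Row 2: (0)·x + (-11)·y + (0)·-2 = 0
Row 3: (-6)·x + (-12)·y + (-9)·-2 = 0
Solving gives x = 3, y = 0.
Check: M·(3, 0, -2) = (9, 0, -6) = 3·(3, 0, -2).

3, 0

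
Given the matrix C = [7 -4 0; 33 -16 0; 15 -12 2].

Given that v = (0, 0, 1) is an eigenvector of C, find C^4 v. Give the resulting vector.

First find the eigenvalue: Cv = (0, 0, 2) = 2·(0, 0, 1), so λ = 2.
Then C^4 v = λ^4·v = 2^4·(0, 0, 1) = 16·(0, 0, 1) = (0, 0, 16).

(0, 0, 16)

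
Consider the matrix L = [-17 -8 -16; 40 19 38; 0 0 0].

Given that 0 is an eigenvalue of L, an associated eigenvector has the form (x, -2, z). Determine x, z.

We need (L)v = 0.
L = [[-17, -8, -16], [40, 19, 38], [0, 0, 0]].
Row 1: (-17)·x + (-8)·-2 + (-16)·z = 0
Row 2: (40)·x + (19)·-2 + (38)·z = 0
Row 3: (0)·x + (0)·-2 + (0)·z = 0
Solving gives x = 0, z = 1.
Check: L·(0, -2, 1) = (0, 0, 0) = 0·(0, -2, 1).

0, 1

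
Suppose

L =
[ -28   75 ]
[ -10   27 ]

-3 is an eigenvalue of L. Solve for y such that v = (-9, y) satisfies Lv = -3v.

-3

We need (L + 3I)v = 0.
L + 3I = [[-25, 75], [-10, 30]].
Row 1: (-25)·-9 + (75)·y = 0
Row 2: (-10)·-9 + (30)·y = 0
Solving gives y = -3.
Check: L·(-9, -3) = (27, 9) = -3·(-9, -3).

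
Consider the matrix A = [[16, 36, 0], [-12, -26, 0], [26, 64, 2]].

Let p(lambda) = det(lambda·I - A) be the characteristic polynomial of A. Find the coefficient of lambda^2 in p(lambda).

8

The coefficient of lambda^2 of det(lambda·I - A) is −trace(A).
trace(A) = (16) + (-26) + (2) = -8, so the coefficient is 8.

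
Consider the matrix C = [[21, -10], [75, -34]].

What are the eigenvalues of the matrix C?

-9, -4

det(C - tI) = (21 - t)(-34 - t) - (-10)·(75) = t^2 + 13t + 36.
This factors as (t + 9)·(t + 4) = 0.
Eigenvalues: -9, -4.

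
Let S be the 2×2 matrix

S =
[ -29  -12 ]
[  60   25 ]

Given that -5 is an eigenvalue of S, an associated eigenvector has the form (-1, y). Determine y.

We need (S + 5I)v = 0.
S + 5I = [[-24, -12], [60, 30]].
Row 1: (-24)·-1 + (-12)·y = 0
Row 2: (60)·-1 + (30)·y = 0
Solving gives y = 2.
Check: S·(-1, 2) = (5, -10) = -5·(-1, 2).

2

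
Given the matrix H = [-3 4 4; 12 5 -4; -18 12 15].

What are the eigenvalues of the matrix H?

3, 5, 9

The characteristic polynomial is p(λ) = det(λI - H).
Expanding the 3×3 determinant: p(λ) = λ^3 - 17λ^2 + 87λ - 135.
Since p(3) = 0, λ = 3 is a root.
Dividing by (λ - 3) leaves λ^2 - 14λ + 45.
The quadratic factors as (λ - 5)·(λ - 9).
Eigenvalues: 3, 5, 9.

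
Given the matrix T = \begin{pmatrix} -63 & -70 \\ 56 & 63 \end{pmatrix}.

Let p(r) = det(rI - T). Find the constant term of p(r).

p(r) = r^2 - 49.
The constant term is -49.

-49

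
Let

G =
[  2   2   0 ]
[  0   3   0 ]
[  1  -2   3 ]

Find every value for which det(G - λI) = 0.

2, 3, 3

Compute the characteristic polynomial p(μ) = det(μI - G).
Cofactor expansion gives p(μ) = μ^3 - 8μ^2 + 21μ - 18.
Try μ = 3: p(3) = 0, so 3 is a root.
Factor out (μ - 3): p(μ) = (μ - 3)·(μ^2 - 5μ + 6).
The quadratic factors as (μ - 2)·(μ - 3).
Eigenvalues: 2, 3, 3.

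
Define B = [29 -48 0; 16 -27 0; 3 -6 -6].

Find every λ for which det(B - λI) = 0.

-6, -3, 5

The characteristic polynomial is p(t) = det(tI - B).
Cofactor expansion gives p(t) = t^3 + 4t^2 - 27t - 90.
Rational-root test: t = -3 gives p(-3) = 0.
Factor out (t + 3): p(t) = (t + 3)·(t^2 + t - 30).
The quadratic factors as (t + 6)·(t - 5).
Eigenvalues: -6, -3, 5.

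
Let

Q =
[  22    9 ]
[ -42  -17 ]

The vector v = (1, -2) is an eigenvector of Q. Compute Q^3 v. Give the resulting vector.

(64, -128)

First find the eigenvalue: Qv = (4, -8) = 4·(1, -2), so λ = 4.
Then Q^3 v = λ^3·v = 4^3·(1, -2) = 64·(1, -2) = (64, -128).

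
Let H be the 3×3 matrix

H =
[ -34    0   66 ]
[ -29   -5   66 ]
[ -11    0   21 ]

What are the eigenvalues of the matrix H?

The characteristic polynomial is p(λ) = det(λI - H).
Cofactor expansion gives p(λ) = λ^3 + 18λ^2 + 77λ + 60.
Since p(-5) = 0, λ = -5 is a root.
Factor out (λ + 5): p(λ) = (λ + 5)·(λ^2 + 13λ + 12).
The quadratic factors as (λ + 12)·(λ + 1).
Eigenvalues: -12, -5, -1.

-12, -5, -1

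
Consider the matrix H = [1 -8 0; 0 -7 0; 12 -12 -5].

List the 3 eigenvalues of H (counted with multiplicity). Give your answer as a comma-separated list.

-7, -5, 1

The characteristic polynomial is p(r) = det(rI - H).
Cofactor expansion gives p(r) = r^3 + 11r^2 + 23r - 35.
Since p(1) = 0, r = 1 is a root.
Dividing by (r - 1) leaves r^2 + 12r + 35.
The quadratic factors as (r + 7)·(r + 5).
Eigenvalues: -7, -5, 1.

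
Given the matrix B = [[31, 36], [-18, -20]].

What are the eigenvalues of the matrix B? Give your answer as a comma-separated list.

4, 7

det(B - λI) = (31 - λ)(-20 - λ) - (36)·(-18) = λ^2 - 11λ + 28.
This factors as (λ - 4)·(λ - 7) = 0.
Eigenvalues: 4, 7.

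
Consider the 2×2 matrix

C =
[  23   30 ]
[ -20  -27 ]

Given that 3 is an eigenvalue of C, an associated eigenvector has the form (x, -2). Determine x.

3

We need (C - 3I)v = 0.
C - 3I = [[20, 30], [-20, -30]].
Row 1: (20)·x + (30)·-2 = 0
Row 2: (-20)·x + (-30)·-2 = 0
Solving gives x = 3.
Check: C·(3, -2) = (9, -6) = 3·(3, -2).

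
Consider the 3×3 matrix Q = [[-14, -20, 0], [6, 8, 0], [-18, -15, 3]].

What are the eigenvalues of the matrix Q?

Set up det(λI - Q) = 0.
Expanding the 3×3 determinant: p(λ) = λ^3 + 3λ^2 - 10λ - 24.
Since p(-2) = 0, λ = -2 is a root.
Factor out (λ + 2): p(λ) = (λ + 2)·(λ^2 + λ - 12).
The quadratic factors as (λ + 4)·(λ - 3).
Eigenvalues: -4, -2, 3.

-4, -2, 3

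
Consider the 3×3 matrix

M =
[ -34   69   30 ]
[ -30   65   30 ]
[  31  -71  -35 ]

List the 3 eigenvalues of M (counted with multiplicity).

-5, -4, 5

Set up det(λI - M) = 0.
Expanding the 3×3 determinant: p(λ) = λ^3 + 4λ^2 - 25λ - 100.
Since p(-4) = 0, λ = -4 is a root.
Factor out (λ + 4): p(λ) = (λ + 4)·(λ^2 - 25).
The quadratic factors as (λ + 5)·(λ - 5).
Eigenvalues: -5, -4, 5.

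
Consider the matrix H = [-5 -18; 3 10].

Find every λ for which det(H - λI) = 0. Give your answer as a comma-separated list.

det(H - sI) = (-5 - s)(10 - s) - (-18)·(3) = s^2 - 5s + 4.
This factors as (s - 1)·(s - 4) = 0.
Eigenvalues: 1, 4.

1, 4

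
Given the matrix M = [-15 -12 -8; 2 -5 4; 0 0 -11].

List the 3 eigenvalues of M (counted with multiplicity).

The characteristic polynomial is p(s) = det(sI - M).
Expanding along the first row, p(s) = s^3 + 31s^2 + 319s + 1089.
Try s = -11: p(-11) = 0, so -11 is a root.
Factor out (s + 11): p(s) = (s + 11)·(s^2 + 20s + 99).
The quadratic factors as (s + 11)·(s + 9).
Eigenvalues: -11, -11, -9.

-11, -11, -9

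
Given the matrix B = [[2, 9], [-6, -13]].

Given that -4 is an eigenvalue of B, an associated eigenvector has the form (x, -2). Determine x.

3

We need (B + 4I)v = 0.
B + 4I = [[6, 9], [-6, -9]].
Row 1: (6)·x + (9)·-2 = 0
Row 2: (-6)·x + (-9)·-2 = 0
Solving gives x = 3.
Check: B·(3, -2) = (-12, 8) = -4·(3, -2).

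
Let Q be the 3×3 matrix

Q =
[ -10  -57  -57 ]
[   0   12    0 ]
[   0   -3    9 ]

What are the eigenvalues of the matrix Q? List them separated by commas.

The characteristic polynomial is p(λ) = det(λI - Q).
Expanding along the first row, p(λ) = λ^3 - 11λ^2 - 102λ + 1080.
Try λ = -10: p(-10) = 0, so -10 is a root.
Factor out (λ + 10): p(λ) = (λ + 10)·(λ^2 - 21λ + 108).
The quadratic factors as (λ - 9)·(λ - 12).
Eigenvalues: -10, 9, 12.

-10, 9, 12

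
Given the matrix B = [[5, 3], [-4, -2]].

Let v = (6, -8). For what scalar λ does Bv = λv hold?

Compute Bv: B·(6, -8) = (6, -8).
Since Bv = λv, compare component 1: 6 = λ·6, so λ = 1.

1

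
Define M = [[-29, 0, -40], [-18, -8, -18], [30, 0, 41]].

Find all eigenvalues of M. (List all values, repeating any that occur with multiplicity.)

-8, 1, 11

The characteristic polynomial is p(r) = det(rI - M).
Expanding along the first row, p(r) = r^3 - 4r^2 - 85r + 88.
Try r = -8: p(-8) = 0, so -8 is a root.
Factor out (r + 8): p(r) = (r + 8)·(r^2 - 12r + 11).
The quadratic factors as (r - 1)·(r - 11).
Eigenvalues: -8, 1, 11.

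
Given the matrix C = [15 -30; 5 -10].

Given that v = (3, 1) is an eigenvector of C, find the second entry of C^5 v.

3125

First find the eigenvalue: Cv = (15, 5) = 5·(3, 1), so λ = 5.
Then C^5 v = λ^5·v = 5^5·(3, 1) = 3125·(3, 1) = (9375, 3125).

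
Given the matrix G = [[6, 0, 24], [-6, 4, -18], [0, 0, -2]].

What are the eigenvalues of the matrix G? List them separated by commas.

Compute the characteristic polynomial p(λ) = det(λI - G).
Expanding the 3×3 determinant: p(λ) = λ^3 - 8λ^2 + 4λ + 48.
Rational-root test: λ = 6 gives p(6) = 0.
Factor out (λ - 6): p(λ) = (λ - 6)·(λ^2 - 2λ - 8).
The quadratic factors as (λ + 2)·(λ - 4).
Eigenvalues: -2, 4, 6.

-2, 4, 6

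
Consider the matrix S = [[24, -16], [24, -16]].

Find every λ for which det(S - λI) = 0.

det(S - λI) = (24 - λ)(-16 - λ) - (-16)·(24) = λ^2 - 8λ.
This factors as λ·(λ - 8) = 0.
Eigenvalues: 0, 8.

0, 8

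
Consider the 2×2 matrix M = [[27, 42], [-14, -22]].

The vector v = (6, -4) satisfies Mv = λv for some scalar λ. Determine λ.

Compute Mv: M·(6, -4) = (-6, 4).
Since Mv = λv, compare component 1: -6 = λ·6, so λ = -1.

-1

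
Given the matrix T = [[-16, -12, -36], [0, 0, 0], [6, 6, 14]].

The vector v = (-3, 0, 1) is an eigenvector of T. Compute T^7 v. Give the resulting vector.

(49152, 0, -16384)

First find the eigenvalue: Tv = (12, 0, -4) = -4·(-3, 0, 1), so λ = -4.
Then T^7 v = λ^7·v = (-4)^7·(-3, 0, 1) = -16384·(-3, 0, 1) = (49152, 0, -16384).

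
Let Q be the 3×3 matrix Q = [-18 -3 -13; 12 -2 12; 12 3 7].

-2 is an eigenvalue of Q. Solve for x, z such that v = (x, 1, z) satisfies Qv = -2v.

We need (Q + 2I)v = 0.
Q + 2I = [[-16, -3, -13], [12, 0, 12], [12, 3, 9]].
Row 1: (-16)·x + (-3)·1 + (-13)·z = 0
Row 2: (12)·x + (0)·1 + (12)·z = 0
Row 3: (12)·x + (3)·1 + (9)·z = 0
Solving gives x = -1, z = 1.
Check: Q·(-1, 1, 1) = (2, -2, -2) = -2·(-1, 1, 1).

-1, 1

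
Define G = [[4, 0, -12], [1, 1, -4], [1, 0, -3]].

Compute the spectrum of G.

Compute the characteristic polynomial p(r) = det(rI - G).
Cofactor expansion gives p(r) = r^3 - 2r^2 + r.
Rational-root test: r = 0 gives p(0) = 0.
Dividing by r leaves r^2 - 2r + 1.
The quadratic factor is (r - 1)^2.
Eigenvalues: 0, 1, 1.

0, 1, 1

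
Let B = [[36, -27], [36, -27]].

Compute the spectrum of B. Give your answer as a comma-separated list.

det(B - tI) = (36 - t)(-27 - t) - (-27)·(36) = t^2 - 9t.
This factors as t·(t - 9) = 0.
Eigenvalues: 0, 9.

0, 9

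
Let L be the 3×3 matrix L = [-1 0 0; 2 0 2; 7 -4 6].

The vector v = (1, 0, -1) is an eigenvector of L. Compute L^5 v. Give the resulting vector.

(-1, 0, 1)

First find the eigenvalue: Lv = (-1, 0, 1) = -1·(1, 0, -1), so λ = -1.
Then L^5 v = λ^5·v = (-1)^5·(1, 0, -1) = -1·(1, 0, -1) = (-1, 0, 1).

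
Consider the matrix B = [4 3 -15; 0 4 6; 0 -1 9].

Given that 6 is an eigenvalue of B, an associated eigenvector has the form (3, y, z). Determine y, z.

We need (B - 6I)v = 0.
B - 6I = [[-2, 3, -15], [0, -2, 6], [0, -1, 3]].
Row 1: (-2)·3 + (3)·y + (-15)·z = 0
Row 2: (0)·3 + (-2)·y + (6)·z = 0
Row 3: (0)·3 + (-1)·y + (3)·z = 0
Solving gives y = -3, z = -1.
Check: B·(3, -3, -1) = (18, -18, -6) = 6·(3, -3, -1).

-3, -1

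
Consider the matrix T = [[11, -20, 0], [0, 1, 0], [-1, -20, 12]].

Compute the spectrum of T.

1, 11, 12

Set up det(λI - T) = 0.
Cofactor expansion gives p(λ) = λ^3 - 24λ^2 + 155λ - 132.
Rational-root test: λ = 1 gives p(1) = 0.
Factor out (λ - 1): p(λ) = (λ - 1)·(λ^2 - 23λ + 132).
The quadratic factors as (λ - 11)·(λ - 12).
Eigenvalues: 1, 11, 12.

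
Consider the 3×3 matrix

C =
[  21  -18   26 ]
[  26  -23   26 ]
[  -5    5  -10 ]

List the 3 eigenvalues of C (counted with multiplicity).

Compute the characteristic polynomial p(μ) = det(μI - C).
Expanding along the first row, p(μ) = μ^3 + 12μ^2 + 5μ - 150.
Rational-root test: μ = -10 gives p(-10) = 0.
Dividing by (μ + 10) leaves μ^2 + 2μ - 15.
The quadratic factors as (μ + 5)·(μ - 3).
Eigenvalues: -10, -5, 3.

-10, -5, 3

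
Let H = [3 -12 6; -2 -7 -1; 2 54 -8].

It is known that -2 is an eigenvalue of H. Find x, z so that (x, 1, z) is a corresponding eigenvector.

-6, 7

We need (H + 2I)v = 0.
H + 2I = [[5, -12, 6], [-2, -5, -1], [2, 54, -6]].
Row 1: (5)·x + (-12)·1 + (6)·z = 0
Row 2: (-2)·x + (-5)·1 + (-1)·z = 0
Row 3: (2)·x + (54)·1 + (-6)·z = 0
Solving gives x = -6, z = 7.
Check: H·(-6, 1, 7) = (12, -2, -14) = -2·(-6, 1, 7).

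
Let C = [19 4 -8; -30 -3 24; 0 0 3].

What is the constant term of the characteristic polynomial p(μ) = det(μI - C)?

-189

p(0) = det(0·I − C) = det(−C) = (−1)^3·det(C).
det(C) = 189, so p(0) = -189.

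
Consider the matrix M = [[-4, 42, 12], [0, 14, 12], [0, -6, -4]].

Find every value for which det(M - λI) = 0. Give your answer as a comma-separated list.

-4, 2, 8

The characteristic polynomial is p(λ) = det(λI - M).
Expanding along the first row, p(λ) = λ^3 - 6λ^2 - 24λ + 64.
Rational-root test: λ = -4 gives p(-4) = 0.
Factor out (λ + 4): p(λ) = (λ + 4)·(λ^2 - 10λ + 16).
The quadratic factors as (λ - 2)·(λ - 8).
Eigenvalues: -4, 2, 8.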